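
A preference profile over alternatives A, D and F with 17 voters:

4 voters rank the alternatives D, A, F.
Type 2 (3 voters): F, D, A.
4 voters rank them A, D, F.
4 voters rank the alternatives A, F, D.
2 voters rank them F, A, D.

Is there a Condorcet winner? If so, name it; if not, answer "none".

A

Pairwise majorities:
A vs D: A preferred on 4+4+2 = 10 ballots; A wins 10–7.
A vs F: A preferred on 4+4+4 = 12 ballots; A wins 12–5.
D vs F: 8 to 9, F.
Only A has no losses; A is the Condorcet winner.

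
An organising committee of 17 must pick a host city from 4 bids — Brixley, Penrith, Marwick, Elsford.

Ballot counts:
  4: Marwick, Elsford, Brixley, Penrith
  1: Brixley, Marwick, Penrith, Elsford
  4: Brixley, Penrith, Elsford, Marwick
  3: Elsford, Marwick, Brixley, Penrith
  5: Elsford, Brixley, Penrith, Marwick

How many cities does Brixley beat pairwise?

Brixley against each rival (17 organisers):
Brixley vs Penrith: Brixley, 17–0.
Brixley vs Marwick: Brixley wins 10–7.
Brixley–Elsford: Elsford 12–5.
Brixley beats Penrith, Marwick; loses to Elsford — 2 pairwise wins.

2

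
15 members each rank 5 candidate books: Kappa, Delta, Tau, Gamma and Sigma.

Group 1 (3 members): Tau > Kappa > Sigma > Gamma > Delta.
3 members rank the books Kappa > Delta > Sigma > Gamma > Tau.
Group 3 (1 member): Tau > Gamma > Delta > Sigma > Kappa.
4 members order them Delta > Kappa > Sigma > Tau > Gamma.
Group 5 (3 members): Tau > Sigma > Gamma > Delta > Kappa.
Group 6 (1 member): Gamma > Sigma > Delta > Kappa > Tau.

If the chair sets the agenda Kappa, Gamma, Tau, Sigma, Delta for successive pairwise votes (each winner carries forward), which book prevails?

Delta

Round 1: Kappa vs Gamma — 10–5, Kappa advances.
Round 2: Kappa vs Tau — 8–7, Kappa advances.
Round 3: Kappa vs Sigma — 10–5, Kappa advances.
Round 4: Kappa vs Delta — 6–9, Delta advances.
Delta survives the agenda.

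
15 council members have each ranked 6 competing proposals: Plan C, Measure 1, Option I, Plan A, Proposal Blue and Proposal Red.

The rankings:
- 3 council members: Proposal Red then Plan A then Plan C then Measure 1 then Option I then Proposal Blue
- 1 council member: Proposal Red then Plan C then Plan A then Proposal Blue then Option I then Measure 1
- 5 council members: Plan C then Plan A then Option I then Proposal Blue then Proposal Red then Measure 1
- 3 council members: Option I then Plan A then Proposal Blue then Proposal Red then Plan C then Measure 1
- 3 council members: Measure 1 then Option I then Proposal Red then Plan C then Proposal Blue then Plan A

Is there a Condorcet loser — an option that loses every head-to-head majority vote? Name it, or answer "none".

Pairwise majorities:
Plan C vs Measure 1: 12 to 3, Plan C.
Plan C vs Option I: 3+1+5 = 9 for Plan C, 6 for Option I — Plan C by 9–6.
Plan C vs Plan A: Plan C wins 9–6.
Plan C vs Proposal Blue: 3+1+5+3 = 12 for Plan C, 3 for Proposal Blue — Plan C by 12–3.
Plan C vs Proposal Red: Plan C is ranked higher on 5 ballots, Proposal Red on 10. Proposal Red wins 10–5.
Measure 1 vs Option I: Option I, 9–6.
Measure 1 vs Plan A: Plan A, 12–3.
Measure 1 vs Proposal Blue: Proposal Blue wins 9–6.
Measure 1 vs Proposal Red: Proposal Red wins 12–3.
Option I vs Plan A: Plan A, 9–6.
Option I vs Proposal Blue: Option I wins 14–1.
Option I vs Proposal Red: Option I, 11–4.
Plan A vs Proposal Blue: 3+1+5+3 = 12 for Plan A, 3 for Proposal Blue — Plan A by 12–3.
Plan A vs Proposal Red: Plan A is ranked higher on 5+3 = 8 ballots, Proposal Red on 7. Plan A wins 8–7.
Proposal Blue vs Proposal Red: Proposal Blue preferred on 5+3 = 8 ballots; Proposal Blue wins 8–7.
Measure 1 is beaten in every head-to-head and is the Condorcet loser.

Measure 1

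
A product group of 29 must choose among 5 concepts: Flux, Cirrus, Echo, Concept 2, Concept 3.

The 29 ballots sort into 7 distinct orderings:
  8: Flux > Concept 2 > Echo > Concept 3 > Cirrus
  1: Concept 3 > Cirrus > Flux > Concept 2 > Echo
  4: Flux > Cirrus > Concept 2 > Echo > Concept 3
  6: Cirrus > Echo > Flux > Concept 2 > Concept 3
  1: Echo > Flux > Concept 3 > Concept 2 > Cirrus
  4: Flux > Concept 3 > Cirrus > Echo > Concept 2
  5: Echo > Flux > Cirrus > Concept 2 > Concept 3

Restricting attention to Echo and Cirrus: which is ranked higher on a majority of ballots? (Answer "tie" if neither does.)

Cirrus

Ballots ranking Echo above Cirrus: 8 + 1 + 5 = 14.
Ballots ranking Cirrus above Echo: 29 − 14 = 15.
Cirrus wins the head-to-head 15–14.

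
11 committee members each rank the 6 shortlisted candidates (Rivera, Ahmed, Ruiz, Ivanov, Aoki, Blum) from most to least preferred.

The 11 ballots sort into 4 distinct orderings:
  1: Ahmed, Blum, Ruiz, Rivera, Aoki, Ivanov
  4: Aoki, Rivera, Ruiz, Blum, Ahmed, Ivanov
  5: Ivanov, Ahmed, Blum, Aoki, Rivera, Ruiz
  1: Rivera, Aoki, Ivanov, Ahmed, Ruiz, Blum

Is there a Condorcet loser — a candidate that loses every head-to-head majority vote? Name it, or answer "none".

Ruiz

Head-to-head results (11 committee members):
Rivera vs Ahmed: Rivera is ranked higher on 4+1 = 5 ballots, Ahmed on 6. Ahmed wins 6–5.
Rivera vs Ruiz: Rivera preferred on 4+5+1 = 10 ballots; Rivera wins 10–1.
Rivera vs Ivanov: Rivera, 6–5.
Rivera vs Aoki: 1+1 = 2 for Rivera, 9 for Aoki — Aoki by 9–2.
Rivera–Blum: Blum 6–5.
Ahmed vs Ruiz: 7 to 4, Ahmed.
Ahmed vs Ivanov: 5 to 6, Ivanov.
Ahmed–Aoki: Ahmed 6–5.
Ahmed vs Blum: Ahmed is ranked higher on 1+5+1 = 7 ballots, Blum on 4. Ahmed wins 7–4.
Ruiz vs Ivanov: Ivanov wins 6–5.
Ruiz–Aoki: Aoki 10–1.
Ruiz vs Blum: 5 to 6, Blum.
Ivanov vs Aoki: Ivanov preferred on 5 ballots; Aoki wins 6–5.
Ivanov vs Blum: Ivanov wins 6–5.
Aoki vs Blum: Blum wins 6–5.
Ruiz loses to every other candidate — it is the Condorcet loser.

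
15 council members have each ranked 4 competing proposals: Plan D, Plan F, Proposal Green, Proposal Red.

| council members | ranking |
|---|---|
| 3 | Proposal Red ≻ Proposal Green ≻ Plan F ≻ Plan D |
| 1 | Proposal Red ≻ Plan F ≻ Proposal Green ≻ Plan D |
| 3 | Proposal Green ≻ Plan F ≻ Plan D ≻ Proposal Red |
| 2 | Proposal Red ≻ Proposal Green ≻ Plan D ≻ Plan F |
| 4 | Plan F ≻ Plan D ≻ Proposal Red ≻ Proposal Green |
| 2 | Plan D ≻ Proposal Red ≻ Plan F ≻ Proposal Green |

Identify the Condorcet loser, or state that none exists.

Pairwise majorities:
Plan D vs Plan F: 2+2 = 4 for Plan D, 11 for Plan F — Plan F by 11–4.
Plan D vs Proposal Green: Proposal Green, 9–6.
Plan D–Proposal Red: Plan D 9–6.
Plan F vs Proposal Green: Proposal Green wins 8–7.
Plan F–Proposal Red: Proposal Red 8–7.
Proposal Green vs Proposal Red: Proposal Green is ranked higher on 3 ballots, Proposal Red on 12. Proposal Red wins 12–3.
Each option has at least one pairwise win (Plan D beats Proposal Red; Plan F beats Plan D; Proposal Green beats Plan D; Proposal Red beats Plan F) — no Condorcet loser.

none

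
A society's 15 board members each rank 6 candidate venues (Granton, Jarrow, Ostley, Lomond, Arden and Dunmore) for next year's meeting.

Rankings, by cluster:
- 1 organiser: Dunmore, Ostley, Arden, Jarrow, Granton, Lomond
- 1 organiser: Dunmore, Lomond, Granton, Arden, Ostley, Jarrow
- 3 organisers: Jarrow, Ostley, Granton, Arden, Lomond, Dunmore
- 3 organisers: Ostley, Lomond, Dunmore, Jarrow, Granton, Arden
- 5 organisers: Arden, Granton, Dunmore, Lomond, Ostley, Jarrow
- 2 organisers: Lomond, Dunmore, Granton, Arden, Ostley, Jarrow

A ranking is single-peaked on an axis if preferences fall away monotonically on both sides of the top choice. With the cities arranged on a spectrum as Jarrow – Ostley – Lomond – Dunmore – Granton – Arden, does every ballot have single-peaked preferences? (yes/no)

Axis positions: Jarrow=1, Ostley=2, Lomond=3, Dunmore=4, Granton=5, Arden=6.
Cluster 1: ranking walks positions 4-2-6-1-5-3; Ostley is ranked above Lomond even though Lomond lies between Ostley and the peak Dunmore on the axis — preferences dip and rise again. Not single-peaked.
Cluster 2 (peak Dunmore at position 4): ranking walks positions 4-3-5-6-2-1, expanding outward from the peak — single-peaked.
Cluster 3: ranking walks positions 1-2-5-6-3-4; Granton is ranked above Lomond even though Lomond lies between Granton and the peak Jarrow on the axis — preferences dip and rise again. Not single-peaked.
Cluster 4 (peak Ostley at position 2): ranking walks positions 2-3-4-1-5-6, expanding outward from the peak — single-peaked.
Cluster 5 (peak Arden at position 6): ranking walks positions 6-5-4-3-2-1, expanding outward from the peak — single-peaked.
Cluster 6 (peak Lomond at position 3): ranking walks positions 3-4-5-6-2-1, expanding outward from the peak — single-peaked.
Cluster 1 violates single-peakedness, so the profile is not single-peaked on this axis.

no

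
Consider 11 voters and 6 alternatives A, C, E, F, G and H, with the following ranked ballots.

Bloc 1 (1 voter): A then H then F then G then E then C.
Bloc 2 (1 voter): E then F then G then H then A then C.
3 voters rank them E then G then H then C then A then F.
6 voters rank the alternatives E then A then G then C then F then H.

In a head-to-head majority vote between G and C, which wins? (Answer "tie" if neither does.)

Ballots ranking G above C: 1 + 1 + 3 + 6 = 11.
Ballots ranking C above G: 11 − 11 = 0.
G wins the head-to-head 11–0.

G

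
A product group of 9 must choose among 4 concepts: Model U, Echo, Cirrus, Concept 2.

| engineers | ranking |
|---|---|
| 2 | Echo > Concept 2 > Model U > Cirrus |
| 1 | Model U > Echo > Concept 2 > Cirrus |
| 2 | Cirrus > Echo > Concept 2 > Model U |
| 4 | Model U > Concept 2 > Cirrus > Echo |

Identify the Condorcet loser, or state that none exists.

none

Pairwise majorities:
Model U vs Echo: Model U wins 5–4.
Model U vs Cirrus: Model U, 7–2.
Model U vs Concept 2: Model U, 5–4.
Echo–Cirrus: Cirrus 6–3.
Echo vs Concept 2: Echo, 5–4.
Cirrus vs Concept 2: 2 for Cirrus, 7 for Concept 2 — Concept 2 by 7–2.
Each design has at least one pairwise win (Model U beats Echo; Echo beats Concept 2; Cirrus beats Echo; Concept 2 beats Cirrus) — no Condorcet loser.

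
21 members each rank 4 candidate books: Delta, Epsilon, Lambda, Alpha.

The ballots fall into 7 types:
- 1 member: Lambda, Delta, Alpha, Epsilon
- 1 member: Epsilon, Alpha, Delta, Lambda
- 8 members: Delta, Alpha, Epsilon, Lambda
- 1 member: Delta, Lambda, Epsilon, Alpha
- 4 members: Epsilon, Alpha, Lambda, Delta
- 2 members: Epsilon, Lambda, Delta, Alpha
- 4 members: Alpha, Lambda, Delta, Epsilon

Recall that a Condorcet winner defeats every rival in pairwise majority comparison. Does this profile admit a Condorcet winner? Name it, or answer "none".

none

Pairwise majorities:
Delta vs Epsilon: Delta, 14–7.
Delta–Lambda: Lambda 11–10.
Delta vs Alpha: Delta preferred on 1+8+1+2 = 12 ballots; Delta wins 12–9.
Epsilon vs Lambda: Epsilon wins 15–6.
Epsilon vs Alpha: Epsilon is ranked higher on 1+1+4+2 = 8 ballots, Alpha on 13. Alpha wins 13–8.
Lambda vs Alpha: Alpha, 17–4.
Every book loses at least once (Delta loses to Lambda; Epsilon loses to Delta; Lambda loses to Epsilon; Alpha loses to Delta). The majority relation contains the cycle Delta beats Epsilon beats Lambda beats Delta, so there is no Condorcet winner.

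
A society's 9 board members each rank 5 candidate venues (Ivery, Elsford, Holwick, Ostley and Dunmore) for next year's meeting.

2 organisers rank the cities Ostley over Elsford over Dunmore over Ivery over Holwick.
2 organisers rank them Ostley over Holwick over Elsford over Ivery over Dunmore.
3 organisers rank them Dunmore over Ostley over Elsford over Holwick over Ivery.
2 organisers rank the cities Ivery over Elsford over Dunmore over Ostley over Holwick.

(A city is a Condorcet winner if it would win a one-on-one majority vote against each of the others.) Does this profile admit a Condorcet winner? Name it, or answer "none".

Head-to-head results (9 organisers):
Ivery vs Elsford: 2 to 7, Elsford.
Ivery vs Holwick: Ivery is ranked higher on 2+2 = 4 ballots, Holwick on 5. Holwick wins 5–4.
Ivery vs Ostley: 2 for Ivery, 7 for Ostley — Ostley by 7–2.
Ivery vs Dunmore: 2+2 = 4 for Ivery, 5 for Dunmore — Dunmore by 5–4.
Elsford vs Holwick: Elsford preferred on 2+3+2 = 7 ballots; Elsford wins 7–2.
Elsford vs Ostley: Elsford preferred on 2 ballots; Ostley wins 7–2.
Elsford vs Dunmore: 2+2+2 = 6 for Elsford, 3 for Dunmore — Elsford by 6–3.
Holwick vs Ostley: Holwick is ranked higher on 0 ballots, Ostley on 9. Ostley wins 9–0.
Holwick vs Dunmore: 2 for Holwick, 7 for Dunmore — Dunmore by 7–2.
Ostley vs Dunmore: Ostley is ranked higher on 2+2 = 4 ballots, Dunmore on 5. Dunmore wins 5–4.
Every city loses at least once (Ivery loses to Elsford; Elsford loses to Ostley; Holwick loses to Elsford; Ostley loses to Dunmore; Dunmore loses to Elsford). The majority relation contains the cycle Elsford → Dunmore → Ostley → Elsford, so there is no Condorcet winner.

none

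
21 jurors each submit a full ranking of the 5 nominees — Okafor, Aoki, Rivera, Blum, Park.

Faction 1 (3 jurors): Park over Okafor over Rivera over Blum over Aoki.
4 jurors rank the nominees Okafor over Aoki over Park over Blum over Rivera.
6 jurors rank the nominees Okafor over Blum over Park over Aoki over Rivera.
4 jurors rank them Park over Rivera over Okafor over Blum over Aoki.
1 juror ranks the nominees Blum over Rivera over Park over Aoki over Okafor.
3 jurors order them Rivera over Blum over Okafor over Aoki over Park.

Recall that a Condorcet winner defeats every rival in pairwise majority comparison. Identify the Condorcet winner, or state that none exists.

Head-to-head results (21 jurors):
Okafor vs Aoki: 20 to 1, Okafor.
Okafor vs Rivera: Okafor preferred on 3+4+6 = 13 ballots; Okafor wins 13–8.
Okafor vs Blum: 17 to 4, Okafor.
Okafor vs Park: Okafor, 13–8.
Aoki vs Rivera: 10 to 11, Rivera.
Aoki–Blum: Blum 17–4.
Aoki vs Park: Park wins 14–7.
Rivera vs Blum: Rivera preferred on 3+4+3 = 10 ballots; Blum wins 11–10.
Rivera vs Park: Park, 17–4.
Blum vs Park: 6+1+3 = 10 for Blum, 11 for Park — Park by 11–10.
Okafor defeats every rival head-to-head and is the Condorcet winner.

Okafor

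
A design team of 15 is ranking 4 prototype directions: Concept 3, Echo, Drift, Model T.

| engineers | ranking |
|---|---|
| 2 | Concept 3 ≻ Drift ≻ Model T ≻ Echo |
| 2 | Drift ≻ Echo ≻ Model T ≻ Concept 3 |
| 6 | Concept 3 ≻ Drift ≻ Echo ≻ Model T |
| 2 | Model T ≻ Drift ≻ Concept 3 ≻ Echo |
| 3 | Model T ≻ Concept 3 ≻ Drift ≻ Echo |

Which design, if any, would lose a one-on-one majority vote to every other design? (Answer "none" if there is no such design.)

Model T

Pairwise majorities:
Concept 3–Echo: Concept 3 13–2.
Concept 3 vs Drift: Concept 3 is ranked higher on 2+6+3 = 11 ballots, Drift on 4. Concept 3 wins 11–4.
Concept 3 vs Model T: 8 to 7, Concept 3.
Echo–Drift: Drift 15–0.
Echo vs Model T: 8 to 7, Echo.
Drift vs Model T: 10 to 5, Drift.
Model T loses to every other design — it is the Condorcet loser.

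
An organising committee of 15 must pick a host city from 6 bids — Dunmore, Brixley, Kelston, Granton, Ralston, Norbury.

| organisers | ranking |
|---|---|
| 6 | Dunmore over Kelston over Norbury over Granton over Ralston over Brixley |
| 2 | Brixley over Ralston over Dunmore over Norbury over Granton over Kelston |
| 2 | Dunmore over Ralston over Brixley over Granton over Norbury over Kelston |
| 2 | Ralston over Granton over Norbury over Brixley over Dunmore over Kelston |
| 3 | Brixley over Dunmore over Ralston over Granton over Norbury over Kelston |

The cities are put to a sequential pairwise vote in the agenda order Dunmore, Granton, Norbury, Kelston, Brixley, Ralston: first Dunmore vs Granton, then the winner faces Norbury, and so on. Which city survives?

Round 1: Dunmore vs Granton — 13–2, Dunmore advances.
Round 2: Dunmore vs Norbury — 13–2, Dunmore advances.
Round 3: Dunmore vs Kelston — 15–0, Dunmore advances.
Round 4: Dunmore vs Brixley — 8–7, Dunmore advances.
Round 5: Dunmore vs Ralston — 11–4, Dunmore advances.
Dunmore survives the agenda.

Dunmore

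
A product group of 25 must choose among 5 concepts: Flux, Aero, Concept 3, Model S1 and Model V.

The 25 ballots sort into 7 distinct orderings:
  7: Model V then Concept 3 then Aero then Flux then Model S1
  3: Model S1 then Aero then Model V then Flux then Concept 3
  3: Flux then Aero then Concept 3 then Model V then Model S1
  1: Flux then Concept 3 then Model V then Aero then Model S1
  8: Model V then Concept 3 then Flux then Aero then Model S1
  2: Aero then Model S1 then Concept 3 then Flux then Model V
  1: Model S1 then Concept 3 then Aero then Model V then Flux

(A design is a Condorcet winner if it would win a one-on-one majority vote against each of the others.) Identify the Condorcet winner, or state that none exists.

Model V

Head-to-head results (25 engineers):
Flux vs Aero: 3+1+8 = 12 for Flux, 13 for Aero — Aero by 13–12.
Flux vs Concept 3: Flux is ranked higher on 3+3+1 = 7 ballots, Concept 3 on 18. Concept 3 wins 18–7.
Flux vs Model S1: 19 to 6, Flux.
Flux vs Model V: Flux preferred on 3+1+2 = 6 ballots; Model V wins 19–6.
Aero vs Concept 3: Aero preferred on 3+3+2 = 8 ballots; Concept 3 wins 17–8.
Aero vs Model S1: Aero preferred on 7+3+1+8+2 = 21 ballots; Aero wins 21–4.
Aero vs Model V: 3+3+2+1 = 9 for Aero, 16 for Model V — Model V by 16–9.
Concept 3 vs Model S1: Concept 3 is ranked higher on 7+3+1+8 = 19 ballots, Model S1 on 6. Concept 3 wins 19–6.
Concept 3 vs Model V: 3+1+2+1 = 7 for Concept 3, 18 for Model V — Model V by 18–7.
Model S1 vs Model V: Model S1 is ranked higher on 3+2+1 = 6 ballots, Model V on 19. Model V wins 19–6.
Model V beats each of Flux, Aero, Concept 3, Model S1 — Model V is the Condorcet winner.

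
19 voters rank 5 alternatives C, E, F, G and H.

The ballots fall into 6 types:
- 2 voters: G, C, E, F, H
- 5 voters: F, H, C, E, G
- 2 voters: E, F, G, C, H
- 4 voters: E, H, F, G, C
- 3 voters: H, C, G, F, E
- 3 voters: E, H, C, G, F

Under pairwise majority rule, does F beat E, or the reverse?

E

Ballots ranking F above E: 5 + 3 = 8.
Ballots ranking E above F: 19 − 8 = 11.
E wins the head-to-head 11–8.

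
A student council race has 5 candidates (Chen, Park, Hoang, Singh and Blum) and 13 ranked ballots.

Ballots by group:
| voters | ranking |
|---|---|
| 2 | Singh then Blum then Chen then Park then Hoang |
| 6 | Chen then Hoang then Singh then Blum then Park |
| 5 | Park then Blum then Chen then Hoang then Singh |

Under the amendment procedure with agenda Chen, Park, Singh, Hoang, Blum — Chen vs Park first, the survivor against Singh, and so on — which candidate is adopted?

Round 1: Chen vs Park — 8–5, Chen advances.
Round 2: Chen vs Singh — 11–2, Chen advances.
Round 3: Chen vs Hoang — 13–0, Chen advances.
Round 4: Chen vs Blum — 6–7, Blum advances.
The agenda winner is Blum.

Blum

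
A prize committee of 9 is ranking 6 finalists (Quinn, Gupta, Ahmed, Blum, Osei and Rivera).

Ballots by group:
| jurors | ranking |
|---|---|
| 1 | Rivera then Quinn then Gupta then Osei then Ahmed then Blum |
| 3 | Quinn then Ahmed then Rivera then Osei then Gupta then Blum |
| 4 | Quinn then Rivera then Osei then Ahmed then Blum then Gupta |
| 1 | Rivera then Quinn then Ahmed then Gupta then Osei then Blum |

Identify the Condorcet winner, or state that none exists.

Quinn

Head-to-head results (9 jurors):
Quinn–Gupta: Quinn 9–0.
Quinn–Ahmed: Quinn 9–0.
Quinn–Blum: Quinn 9–0.
Quinn–Osei: Quinn 9–0.
Quinn–Rivera: Quinn 7–2.
Gupta vs Ahmed: Ahmed wins 8–1.
Gupta–Blum: Gupta 5–4.
Gupta vs Osei: Osei, 7–2.
Gupta–Rivera: Rivera 9–0.
Ahmed vs Blum: Ahmed wins 9–0.
Ahmed vs Osei: Osei wins 5–4.
Ahmed–Rivera: Rivera 6–3.
Blum vs Osei: Osei wins 9–0.
Blum vs Rivera: Rivera, 9–0.
Osei vs Rivera: Rivera, 9–0.
Quinn defeats every rival head-to-head and is the Condorcet winner.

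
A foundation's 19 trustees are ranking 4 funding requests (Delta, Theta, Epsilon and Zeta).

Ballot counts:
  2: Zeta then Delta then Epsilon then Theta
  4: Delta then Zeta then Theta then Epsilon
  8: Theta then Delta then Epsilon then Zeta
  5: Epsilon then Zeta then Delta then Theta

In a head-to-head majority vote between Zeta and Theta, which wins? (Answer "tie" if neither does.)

Ballots ranking Zeta above Theta: 2 + 4 + 5 = 11.
Ballots ranking Theta above Zeta: 19 − 11 = 8.
Zeta wins the head-to-head 11–8.

Zeta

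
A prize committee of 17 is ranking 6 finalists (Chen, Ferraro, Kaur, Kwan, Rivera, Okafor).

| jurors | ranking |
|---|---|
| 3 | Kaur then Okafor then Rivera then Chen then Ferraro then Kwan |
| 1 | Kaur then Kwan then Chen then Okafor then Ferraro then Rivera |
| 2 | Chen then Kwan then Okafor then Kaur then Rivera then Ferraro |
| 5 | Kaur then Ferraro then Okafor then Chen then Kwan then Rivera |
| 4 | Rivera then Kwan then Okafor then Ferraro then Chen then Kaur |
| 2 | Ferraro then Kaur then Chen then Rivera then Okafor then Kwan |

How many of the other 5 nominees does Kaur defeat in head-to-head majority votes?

Kaur against each rival (17 jurors):
Kaur vs Chen: Kaur preferred on 3+1+5+2 = 11 ballots; Kaur wins 11–6.
Kaur vs Ferraro: Kaur wins 11–6.
Kaur–Kwan: Kaur 11–6.
Kaur vs Rivera: Kaur preferred on 3+1+2+5+2 = 13 ballots; Kaur wins 13–4.
Kaur vs Okafor: Kaur, 11–6.
Kaur beats Chen, Ferraro, Kwan, Rivera, Okafor — 5 pairwise wins.

5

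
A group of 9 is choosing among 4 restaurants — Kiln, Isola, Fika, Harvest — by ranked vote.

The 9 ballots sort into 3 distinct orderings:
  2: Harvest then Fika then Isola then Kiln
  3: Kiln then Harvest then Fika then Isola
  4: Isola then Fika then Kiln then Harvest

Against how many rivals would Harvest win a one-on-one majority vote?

2

Harvest against each rival (9 friends):
Harvest–Kiln: Kiln 7–2.
Harvest–Isola: Harvest 5–4.
Harvest–Fika: Harvest 5–4.
Harvest beats Isola, Fika; loses to Kiln — 2 pairwise wins.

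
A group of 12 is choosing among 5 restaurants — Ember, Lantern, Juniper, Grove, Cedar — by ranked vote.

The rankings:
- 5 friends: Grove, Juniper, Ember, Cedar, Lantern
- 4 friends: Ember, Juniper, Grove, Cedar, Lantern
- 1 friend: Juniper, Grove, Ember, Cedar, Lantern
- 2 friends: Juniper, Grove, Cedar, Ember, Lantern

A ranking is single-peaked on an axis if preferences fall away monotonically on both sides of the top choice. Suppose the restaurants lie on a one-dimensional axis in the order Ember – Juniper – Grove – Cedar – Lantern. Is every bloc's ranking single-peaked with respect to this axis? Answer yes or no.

Axis positions: Ember=1, Juniper=2, Grove=3, Cedar=4, Lantern=5.
Bloc 1 (peak Grove at position 3): ranking walks positions 3-2-1-4-5, expanding outward from the peak — single-peaked.
Bloc 2 (peak Ember at position 1): ranking walks positions 1-2-3-4-5, expanding outward from the peak — single-peaked.
Bloc 3 (peak Juniper at position 2): ranking walks positions 2-3-1-4-5, expanding outward from the peak — single-peaked.
Bloc 4 (peak Juniper at position 2): ranking walks positions 2-3-4-1-5, expanding outward from the peak — single-peaked.
Every ranking is single-peaked on this axis.

yes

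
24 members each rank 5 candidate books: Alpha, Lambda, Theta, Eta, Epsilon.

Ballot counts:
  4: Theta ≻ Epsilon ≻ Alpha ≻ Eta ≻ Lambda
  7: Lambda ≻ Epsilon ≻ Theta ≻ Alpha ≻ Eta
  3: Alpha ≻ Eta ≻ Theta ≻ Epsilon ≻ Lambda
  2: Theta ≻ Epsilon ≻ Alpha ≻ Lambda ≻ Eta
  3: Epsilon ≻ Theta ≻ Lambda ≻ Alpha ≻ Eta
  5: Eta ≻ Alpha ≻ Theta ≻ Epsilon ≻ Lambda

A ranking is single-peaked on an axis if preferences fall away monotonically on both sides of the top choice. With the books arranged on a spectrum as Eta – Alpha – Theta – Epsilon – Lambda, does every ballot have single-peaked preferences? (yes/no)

yes

Axis positions: Eta=1, Alpha=2, Theta=3, Epsilon=4, Lambda=5.
Bloc 1 (peak Theta at position 3): ranking walks positions 3-4-2-1-5, expanding outward from the peak — single-peaked.
Bloc 2 (peak Lambda at position 5): ranking walks positions 5-4-3-2-1, expanding outward from the peak — single-peaked.
Bloc 3 (peak Alpha at position 2): ranking walks positions 2-1-3-4-5, expanding outward from the peak — single-peaked.
Bloc 4 (peak Theta at position 3): ranking walks positions 3-4-2-5-1, expanding outward from the peak — single-peaked.
Bloc 5 (peak Epsilon at position 4): ranking walks positions 4-3-5-2-1, expanding outward from the peak — single-peaked.
Bloc 6 (peak Eta at position 1): ranking walks positions 1-2-3-4-5, expanding outward from the peak — single-peaked.
Every ranking is single-peaked on this axis.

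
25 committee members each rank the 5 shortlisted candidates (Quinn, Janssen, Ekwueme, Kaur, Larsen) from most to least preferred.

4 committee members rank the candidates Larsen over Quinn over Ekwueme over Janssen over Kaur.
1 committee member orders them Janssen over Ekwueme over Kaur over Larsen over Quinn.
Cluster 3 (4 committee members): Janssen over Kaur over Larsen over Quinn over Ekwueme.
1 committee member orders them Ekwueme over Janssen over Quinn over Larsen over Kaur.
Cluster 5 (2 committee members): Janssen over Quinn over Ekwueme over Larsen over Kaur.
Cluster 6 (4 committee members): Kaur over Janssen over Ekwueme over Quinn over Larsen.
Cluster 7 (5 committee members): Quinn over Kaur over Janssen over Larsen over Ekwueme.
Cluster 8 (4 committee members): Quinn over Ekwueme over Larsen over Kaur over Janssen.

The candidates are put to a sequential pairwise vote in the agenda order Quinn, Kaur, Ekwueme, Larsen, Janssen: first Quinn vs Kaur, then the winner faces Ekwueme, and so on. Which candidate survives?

Round 1: Quinn vs Kaur — 16–9, Quinn advances.
Round 2: Quinn vs Ekwueme — 19–6, Quinn advances.
Round 3: Quinn vs Larsen — 16–9, Quinn advances.
Round 4: Quinn vs Janssen — 13–12, Quinn advances.
The agenda winner is Quinn.

Quinn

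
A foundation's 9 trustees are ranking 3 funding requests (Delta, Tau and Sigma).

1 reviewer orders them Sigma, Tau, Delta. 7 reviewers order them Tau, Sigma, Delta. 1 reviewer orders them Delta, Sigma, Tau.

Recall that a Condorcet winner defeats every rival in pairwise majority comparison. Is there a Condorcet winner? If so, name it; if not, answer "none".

Tau

Check each pair by majority over 9 ballots:
Delta vs Tau: Tau, 8–1.
Delta vs Sigma: 1 to 8, Sigma.
Tau–Sigma: Tau 7–2.
Tau beats each of Delta, Sigma — Tau is the Condorcet winner.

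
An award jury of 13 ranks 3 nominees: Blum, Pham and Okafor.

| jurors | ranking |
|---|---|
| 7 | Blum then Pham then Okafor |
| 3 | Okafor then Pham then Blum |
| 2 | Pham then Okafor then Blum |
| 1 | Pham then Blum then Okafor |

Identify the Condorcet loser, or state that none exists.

Okafor

Head-to-head results (13 jurors):
Blum vs Pham: 7 to 6, Blum.
Blum vs Okafor: Blum wins 8–5.
Pham–Okafor: Pham 10–3.
Okafor loses to every other nominee — it is the Condorcet loser.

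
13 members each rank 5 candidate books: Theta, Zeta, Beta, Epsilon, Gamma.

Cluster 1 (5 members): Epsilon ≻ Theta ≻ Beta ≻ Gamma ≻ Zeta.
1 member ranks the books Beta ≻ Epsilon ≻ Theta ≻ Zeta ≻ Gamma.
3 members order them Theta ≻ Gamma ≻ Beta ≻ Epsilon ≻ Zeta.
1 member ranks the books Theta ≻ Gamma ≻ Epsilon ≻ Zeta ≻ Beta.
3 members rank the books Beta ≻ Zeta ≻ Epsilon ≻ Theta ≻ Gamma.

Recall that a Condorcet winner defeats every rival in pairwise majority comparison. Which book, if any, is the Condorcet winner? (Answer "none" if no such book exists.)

none

Head-to-head results (13 members):
Theta vs Zeta: Theta preferred on 5+1+3+1 = 10 ballots; Theta wins 10–3.
Theta vs Beta: 5+3+1 = 9 for Theta, 4 for Beta — Theta by 9–4.
Theta vs Epsilon: Theta is ranked higher on 3+1 = 4 ballots, Epsilon on 9. Epsilon wins 9–4.
Theta vs Gamma: Theta is ranked higher on 5+1+3+1+3 = 13 ballots, Gamma on 0. Theta wins 13–0.
Zeta vs Beta: 1 for Zeta, 12 for Beta — Beta by 12–1.
Zeta vs Epsilon: 3 to 10, Epsilon.
Zeta vs Gamma: Zeta preferred on 1+3 = 4 ballots; Gamma wins 9–4.
Beta vs Epsilon: 7 to 6, Beta.
Beta vs Gamma: 9 to 4, Beta.
Epsilon vs Gamma: Epsilon is ranked higher on 5+1+3 = 9 ballots, Gamma on 4. Epsilon wins 9–4.
Every book loses at least once (Theta loses to Epsilon; Zeta loses to Theta; Beta loses to Theta; Epsilon loses to Beta; Gamma loses to Theta). The majority relation contains the cycle Theta → Beta → Epsilon → Theta, so there is no Condorcet winner.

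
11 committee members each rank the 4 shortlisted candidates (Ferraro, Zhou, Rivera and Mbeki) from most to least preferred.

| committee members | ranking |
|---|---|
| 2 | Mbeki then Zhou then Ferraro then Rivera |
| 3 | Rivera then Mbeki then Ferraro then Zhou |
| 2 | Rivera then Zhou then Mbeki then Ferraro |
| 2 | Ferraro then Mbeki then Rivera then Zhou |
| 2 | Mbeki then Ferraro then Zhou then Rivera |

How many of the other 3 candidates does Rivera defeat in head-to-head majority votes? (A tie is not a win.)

1

Rivera against each rival (11 committee members):
Rivera vs Ferraro: Ferraro wins 6–5.
Rivera vs Zhou: 3+2+2 = 7 for Rivera, 4 for Zhou — Rivera by 7–4.
Rivera–Mbeki: Mbeki 6–5.
Rivera beats Zhou; loses to Ferraro, Mbeki — 1 pairwise win.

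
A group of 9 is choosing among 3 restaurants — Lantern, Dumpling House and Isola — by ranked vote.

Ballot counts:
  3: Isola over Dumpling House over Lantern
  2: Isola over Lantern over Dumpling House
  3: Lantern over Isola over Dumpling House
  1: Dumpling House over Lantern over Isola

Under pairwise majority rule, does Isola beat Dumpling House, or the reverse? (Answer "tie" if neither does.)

Isola

Ballots ranking Isola above Dumpling House: 3 + 2 + 3 = 8.
Ballots ranking Dumpling House above Isola: 9 − 8 = 1.
Isola wins the head-to-head 8–1.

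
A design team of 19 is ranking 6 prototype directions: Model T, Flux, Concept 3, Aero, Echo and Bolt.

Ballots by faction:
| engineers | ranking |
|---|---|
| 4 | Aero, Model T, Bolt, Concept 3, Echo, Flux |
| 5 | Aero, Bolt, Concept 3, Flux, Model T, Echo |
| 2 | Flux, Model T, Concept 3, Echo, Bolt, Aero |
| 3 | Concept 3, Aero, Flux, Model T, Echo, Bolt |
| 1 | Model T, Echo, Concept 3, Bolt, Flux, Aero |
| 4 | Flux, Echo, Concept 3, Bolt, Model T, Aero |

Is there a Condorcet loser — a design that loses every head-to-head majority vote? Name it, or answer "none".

none

Head-to-head results (19 engineers):
Model T–Flux: Flux 14–5.
Model T vs Concept 3: Model T is ranked higher on 4+2+1 = 7 ballots, Concept 3 on 12. Concept 3 wins 12–7.
Model T vs Aero: Model T is ranked higher on 2+1+4 = 7 ballots, Aero on 12. Aero wins 12–7.
Model T vs Echo: Model T preferred on 4+5+2+3+1 = 15 ballots; Model T wins 15–4.
Model T vs Bolt: 10 to 9, Model T.
Flux–Concept 3: Concept 3 13–6.
Flux vs Aero: Aero, 12–7.
Flux vs Echo: Flux preferred on 5+2+3+4 = 14 ballots; Flux wins 14–5.
Flux vs Bolt: Flux preferred on 2+3+4 = 9 ballots; Bolt wins 10–9.
Concept 3 vs Aero: Concept 3, 10–9.
Concept 3 vs Echo: 14 to 5, Concept 3.
Concept 3 vs Bolt: Concept 3 is ranked higher on 2+3+1+4 = 10 ballots, Bolt on 9. Concept 3 wins 10–9.
Aero vs Echo: Aero wins 12–7.
Aero vs Bolt: Aero is ranked higher on 4+5+3 = 12 ballots, Bolt on 7. Aero wins 12–7.
Echo vs Bolt: 2+3+1+4 = 10 for Echo, 9 for Bolt — Echo by 10–9.
Each design has at least one pairwise win (Model T beats Echo; Flux beats Model T; Concept 3 beats Model T; Aero beats Model T; Echo beats Bolt; Bolt beats Flux) — no Condorcet loser.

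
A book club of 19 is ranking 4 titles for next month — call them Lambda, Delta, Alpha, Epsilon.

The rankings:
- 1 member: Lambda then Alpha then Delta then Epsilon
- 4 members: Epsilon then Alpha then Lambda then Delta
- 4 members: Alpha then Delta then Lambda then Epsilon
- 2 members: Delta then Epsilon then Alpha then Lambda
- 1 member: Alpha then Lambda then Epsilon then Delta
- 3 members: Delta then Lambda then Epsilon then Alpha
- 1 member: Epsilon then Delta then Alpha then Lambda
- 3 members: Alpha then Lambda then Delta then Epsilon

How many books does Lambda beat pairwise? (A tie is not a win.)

Lambda against each rival (19 members):
Lambda vs Delta: Lambda is ranked higher on 1+4+1+3 = 9 ballots, Delta on 10. Delta wins 10–9.
Lambda vs Alpha: Alpha wins 15–4.
Lambda vs Epsilon: 12 to 7, Lambda.
Lambda beats Epsilon; loses to Delta, Alpha — 1 pairwise win.

1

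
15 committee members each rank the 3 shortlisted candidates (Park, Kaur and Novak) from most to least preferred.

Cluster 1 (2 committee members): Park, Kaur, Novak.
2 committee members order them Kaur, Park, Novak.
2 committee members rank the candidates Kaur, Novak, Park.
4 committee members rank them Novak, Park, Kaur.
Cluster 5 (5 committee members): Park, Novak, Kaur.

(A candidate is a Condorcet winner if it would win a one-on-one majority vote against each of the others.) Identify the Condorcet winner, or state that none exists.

Check each pair by majority over 15 ballots:
Park–Kaur: Park 11–4.
Park vs Novak: Park, 9–6.
Kaur vs Novak: Kaur preferred on 2+2+2 = 6 ballots; Novak wins 9–6.
Only Park has no losses; Park is the Condorcet winner.

Park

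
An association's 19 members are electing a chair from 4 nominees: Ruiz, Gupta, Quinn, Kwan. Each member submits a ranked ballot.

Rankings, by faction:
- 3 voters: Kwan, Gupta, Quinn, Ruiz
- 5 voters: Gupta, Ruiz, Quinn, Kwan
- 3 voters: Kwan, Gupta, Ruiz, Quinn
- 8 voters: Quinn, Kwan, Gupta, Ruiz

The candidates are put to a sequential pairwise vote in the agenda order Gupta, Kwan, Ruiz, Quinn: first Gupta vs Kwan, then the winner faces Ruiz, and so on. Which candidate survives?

Round 1: Gupta vs Kwan — 5–14, Kwan advances.
Round 2: Kwan vs Ruiz — 14–5, Kwan advances.
Round 3: Kwan vs Quinn — 6–13, Quinn advances.
Quinn survives the agenda.

Quinn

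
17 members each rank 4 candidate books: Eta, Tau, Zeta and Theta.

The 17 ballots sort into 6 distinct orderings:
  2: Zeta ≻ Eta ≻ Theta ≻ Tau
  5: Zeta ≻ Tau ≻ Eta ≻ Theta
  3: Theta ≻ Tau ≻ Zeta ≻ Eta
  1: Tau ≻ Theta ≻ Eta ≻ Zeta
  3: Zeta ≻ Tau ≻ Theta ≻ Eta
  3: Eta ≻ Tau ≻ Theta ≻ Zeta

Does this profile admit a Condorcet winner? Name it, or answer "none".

Zeta

Check each pair by majority over 17 ballots:
Eta vs Tau: Eta is ranked higher on 2+3 = 5 ballots, Tau on 12. Tau wins 12–5.
Eta vs Zeta: Eta preferred on 1+3 = 4 ballots; Zeta wins 13–4.
Eta vs Theta: 10 to 7, Eta.
Tau vs Zeta: Tau is ranked higher on 3+1+3 = 7 ballots, Zeta on 10. Zeta wins 10–7.
Tau vs Theta: 5+1+3+3 = 12 for Tau, 5 for Theta — Tau by 12–5.
Zeta vs Theta: Zeta is ranked higher on 2+5+3 = 10 ballots, Theta on 7. Zeta wins 10–7.
Zeta defeats every rival head-to-head and is the Condorcet winner.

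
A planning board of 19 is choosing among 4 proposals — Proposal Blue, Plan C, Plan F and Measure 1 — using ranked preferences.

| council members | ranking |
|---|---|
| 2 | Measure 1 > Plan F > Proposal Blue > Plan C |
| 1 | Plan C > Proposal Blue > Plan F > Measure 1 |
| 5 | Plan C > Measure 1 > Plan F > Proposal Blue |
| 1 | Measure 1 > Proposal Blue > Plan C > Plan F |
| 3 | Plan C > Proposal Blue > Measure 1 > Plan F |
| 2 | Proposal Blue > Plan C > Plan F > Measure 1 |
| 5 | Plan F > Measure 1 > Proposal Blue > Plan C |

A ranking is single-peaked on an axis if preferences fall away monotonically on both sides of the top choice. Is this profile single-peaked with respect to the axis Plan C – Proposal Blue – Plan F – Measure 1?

Axis positions: Plan C=1, Proposal Blue=2, Plan F=3, Measure 1=4.
Bloc 1 (peak Measure 1 at position 4): ranking walks positions 4-3-2-1, expanding outward from the peak — single-peaked.
Bloc 2 (peak Plan C at position 1): ranking walks positions 1-2-3-4, expanding outward from the peak — single-peaked.
Bloc 3: ranking walks positions 1-4-3-2; Measure 1 is ranked above Proposal Blue even though Proposal Blue lies between Measure 1 and the peak Plan C on the axis — preferences dip and rise again. Not single-peaked.
Bloc 4: ranking walks positions 4-2-1-3; Proposal Blue is ranked above Plan F even though Plan F lies between Proposal Blue and the peak Measure 1 on the axis — preferences dip and rise again. Not single-peaked.
Bloc 5: ranking walks positions 1-2-4-3; Measure 1 is ranked above Plan F even though Plan F lies between Measure 1 and the peak Plan C on the axis — preferences dip and rise again. Not single-peaked.
Bloc 6 (peak Proposal Blue at position 2): ranking walks positions 2-1-3-4, expanding outward from the peak — single-peaked.
Bloc 7 (peak Plan F at position 3): ranking walks positions 3-4-2-1, expanding outward from the peak — single-peaked.
Bloc 3 violates single-peakedness, so the profile is not single-peaked on this axis.

no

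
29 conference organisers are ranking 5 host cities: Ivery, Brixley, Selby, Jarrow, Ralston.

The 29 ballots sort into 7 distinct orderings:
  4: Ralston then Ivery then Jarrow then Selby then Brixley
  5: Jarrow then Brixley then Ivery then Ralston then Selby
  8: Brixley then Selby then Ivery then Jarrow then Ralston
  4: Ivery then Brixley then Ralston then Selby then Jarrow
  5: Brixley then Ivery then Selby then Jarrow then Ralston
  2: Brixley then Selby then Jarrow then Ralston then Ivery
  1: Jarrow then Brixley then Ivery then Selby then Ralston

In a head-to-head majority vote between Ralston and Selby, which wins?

Selby

Ballots ranking Ralston above Selby: 4 + 5 + 4 = 13.
Ballots ranking Selby above Ralston: 29 − 13 = 16.
Selby wins the head-to-head 16–13.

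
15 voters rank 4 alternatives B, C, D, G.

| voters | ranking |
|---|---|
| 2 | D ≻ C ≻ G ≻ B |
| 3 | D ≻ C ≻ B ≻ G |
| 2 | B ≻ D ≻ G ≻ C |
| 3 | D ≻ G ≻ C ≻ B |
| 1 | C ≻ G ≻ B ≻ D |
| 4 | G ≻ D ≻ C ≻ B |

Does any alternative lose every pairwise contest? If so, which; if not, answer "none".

B

Head-to-head results (15 voters):
B vs C: C, 13–2.
B–D: D 12–3.
B vs G: G, 10–5.
C vs D: C is ranked higher on 1 ballot, D on 14. D wins 14–1.
C vs G: 6 to 9, G.
D vs G: D, 10–5.
Only B has no wins; B is the Condorcet loser.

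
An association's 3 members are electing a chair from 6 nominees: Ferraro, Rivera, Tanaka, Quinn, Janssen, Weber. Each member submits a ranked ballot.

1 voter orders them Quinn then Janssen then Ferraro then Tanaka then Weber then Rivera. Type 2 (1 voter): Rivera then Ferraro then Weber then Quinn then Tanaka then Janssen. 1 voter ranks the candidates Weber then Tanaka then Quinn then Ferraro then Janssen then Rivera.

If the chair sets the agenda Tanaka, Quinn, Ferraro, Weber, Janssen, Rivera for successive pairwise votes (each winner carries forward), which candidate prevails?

Round 1: Tanaka vs Quinn — 1–2, Quinn advances.
Round 2: Quinn vs Ferraro — 2–1, Quinn advances.
Round 3: Quinn vs Weber — 1–2, Weber advances.
Round 4: Weber vs Janssen — 2–1, Weber advances.
Round 5: Weber vs Rivera — 2–1, Weber advances.
Weber survives the agenda.

Weber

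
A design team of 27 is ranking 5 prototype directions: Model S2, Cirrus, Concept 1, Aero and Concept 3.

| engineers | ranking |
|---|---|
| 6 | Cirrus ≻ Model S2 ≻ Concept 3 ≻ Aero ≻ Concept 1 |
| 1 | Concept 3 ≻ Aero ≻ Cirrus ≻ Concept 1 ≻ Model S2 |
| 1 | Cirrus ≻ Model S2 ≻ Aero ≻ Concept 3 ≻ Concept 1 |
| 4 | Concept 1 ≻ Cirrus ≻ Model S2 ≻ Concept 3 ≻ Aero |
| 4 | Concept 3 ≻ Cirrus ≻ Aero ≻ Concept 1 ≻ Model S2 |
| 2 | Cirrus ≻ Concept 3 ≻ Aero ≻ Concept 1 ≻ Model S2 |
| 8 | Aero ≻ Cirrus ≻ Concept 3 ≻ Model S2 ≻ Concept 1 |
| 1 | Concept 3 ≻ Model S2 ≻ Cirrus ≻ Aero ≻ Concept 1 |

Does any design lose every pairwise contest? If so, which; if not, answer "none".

Head-to-head results (27 engineers):
Model S2 vs Cirrus: Cirrus, 26–1.
Model S2 vs Concept 1: 6+1+8+1 = 16 for Model S2, 11 for Concept 1 — Model S2 by 16–11.
Model S2 vs Aero: Aero wins 15–12.
Model S2 vs Concept 3: 6+1+4 = 11 for Model S2, 16 for Concept 3 — Concept 3 by 16–11.
Cirrus vs Concept 1: 23 for Cirrus, 4 for Concept 1 — Cirrus by 23–4.
Cirrus vs Aero: 6+1+4+4+2+1 = 18 for Cirrus, 9 for Aero — Cirrus by 18–9.
Cirrus–Concept 3: Cirrus 21–6.
Concept 1 vs Aero: Aero, 23–4.
Concept 1 vs Concept 3: Concept 1 is ranked higher on 4 ballots, Concept 3 on 23. Concept 3 wins 23–4.
Aero vs Concept 3: 1+8 = 9 for Aero, 18 for Concept 3 — Concept 3 by 18–9.
Only Concept 1 has no wins; Concept 1 is the Condorcet loser.

Concept 1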